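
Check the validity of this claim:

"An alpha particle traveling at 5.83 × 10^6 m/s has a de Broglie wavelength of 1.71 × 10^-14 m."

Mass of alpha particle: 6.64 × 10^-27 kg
True

The claim is correct.

Using λ = h/(mv):
λ = (6.626 × 10^-34 J·s) / (6.64 × 10^-27 kg × 5.83 × 10^6 m/s)
λ = 1.71 × 10^-14 m

This matches the claimed value.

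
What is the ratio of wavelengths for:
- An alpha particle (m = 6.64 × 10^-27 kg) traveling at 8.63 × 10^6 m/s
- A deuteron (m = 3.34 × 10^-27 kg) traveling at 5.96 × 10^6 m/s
λ₁/λ₂ = 0.347

Using λ = h/(mv):

λ₁ = h/(m₁v₁) = 1.16 × 10^-14 m
λ₂ = h/(m₂v₂) = 3.33 × 10^-14 m

Ratio λ₁/λ₂ = (m₂v₂)/(m₁v₁)
         = (3.34 × 10^-27 kg × 5.96 × 10^6 m/s) / (6.64 × 10^-27 kg × 8.63 × 10^6 m/s)
         = 0.347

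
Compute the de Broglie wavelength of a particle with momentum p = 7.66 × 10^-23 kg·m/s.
8.65 × 10^-12 m

Using the de Broglie relation λ = h/p:

λ = h/p
λ = (6.626 × 10^-34 J·s) / (7.66 × 10^-23 kg·m/s)
λ = 8.65 × 10^-12 m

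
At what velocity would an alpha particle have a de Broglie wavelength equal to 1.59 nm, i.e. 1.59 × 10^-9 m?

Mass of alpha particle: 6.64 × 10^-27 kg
6.28 × 10^1 m/s

From λ = h/(mv), solve for v:

v = h/(mλ)
v = (6.626 × 10^-34 J·s) / (6.64 × 10^-27 kg × 1.59 × 10^-9 m)
v = 6.28 × 10^1 m/s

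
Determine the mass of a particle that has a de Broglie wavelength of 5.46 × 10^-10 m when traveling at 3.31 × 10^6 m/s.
3.67 × 10^-31 kg

From the de Broglie relation λ = h/(mv), we solve for m:

m = h/(λv)
m = (6.626 × 10^-34 J·s) / (5.46 × 10^-10 m × 3.31 × 10^6 m/s)
m = 3.67 × 10^-31 kg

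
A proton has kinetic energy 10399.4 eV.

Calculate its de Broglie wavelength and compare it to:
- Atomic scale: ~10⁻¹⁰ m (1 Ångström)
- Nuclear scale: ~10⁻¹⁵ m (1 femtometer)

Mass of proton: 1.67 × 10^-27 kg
λ = 2.81 × 10^-13 m, which is between nuclear and atomic scales.

Using λ = h/√(2mKE):

KE = 10399.4 eV = 1.666 × 10^-15 J

λ = h/√(2mKE)
λ = (6.626 × 10^-34 J·s) / √(2 × 1.67 × 10^-27 kg × 1.666 × 10^-15 J)
λ = 2.81 × 10^-13 m

Comparison:
- Atomic scale (10⁻¹⁰ m): λ is 0.0028× this size
- Nuclear scale (10⁻¹⁵ m): λ is 2.8e+02× this size

The wavelength is between nuclear and atomic scales.

This wavelength is appropriate for probing atomic structure but too large for nuclear physics experiments.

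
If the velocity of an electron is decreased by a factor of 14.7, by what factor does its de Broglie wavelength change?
The wavelength increases by a factor of 14.7.

From λ = h/(mv), the wavelength is inversely proportional to velocity:

λ ∝ 1/v

If v → v/14.7, then λ → 14.7λ

When velocity is decreased by a factor of 14.7, the wavelength increases by a factor of 14.7.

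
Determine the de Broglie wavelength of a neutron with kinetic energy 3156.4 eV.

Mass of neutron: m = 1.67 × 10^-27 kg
5.10 × 10^-13 m

Using λ = h/√(2mKE):

First convert KE to Joules: KE = 3156.4 eV = 5.057 × 10^-16 J

λ = h/√(2mKE)
λ = (6.626 × 10^-34 J·s) / √(2 × 1.67 × 10^-27 kg × 5.057 × 10^-16 J)
λ = 5.10 × 10^-13 m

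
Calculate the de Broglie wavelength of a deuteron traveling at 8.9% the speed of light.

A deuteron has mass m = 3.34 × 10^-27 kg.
7.44 × 10^-15 m

Using the de Broglie relation λ = h/(mv):

v = 8.9% × c = 2.668 × 10^7 m/s

λ = h/(mv)
λ = (6.626 × 10^-34 J·s) / (3.34 × 10^-27 kg × 2.668 × 10^7 m/s)
λ = 7.44 × 10^-15 m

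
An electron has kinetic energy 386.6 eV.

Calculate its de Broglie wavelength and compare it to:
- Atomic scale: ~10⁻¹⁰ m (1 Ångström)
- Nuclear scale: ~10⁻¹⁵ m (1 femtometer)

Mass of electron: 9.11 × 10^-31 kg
λ = 6.24 × 10^-11 m, which is between nuclear and atomic scales.

Using λ = h/√(2mKE):

KE = 386.6 eV = 6.194 × 10^-17 J

λ = h/√(2mKE)
λ = (6.626 × 10^-34 J·s) / √(2 × 9.11 × 10^-31 kg × 6.194 × 10^-17 J)
λ = 6.24 × 10^-11 m

Comparison:
- Atomic scale (10⁻¹⁰ m): λ is 0.62× this size
- Nuclear scale (10⁻¹⁵ m): λ is 6.2e+04× this size

The wavelength is between nuclear and atomic scales.

This wavelength is appropriate for probing atomic structure but too large for nuclear physics experiments.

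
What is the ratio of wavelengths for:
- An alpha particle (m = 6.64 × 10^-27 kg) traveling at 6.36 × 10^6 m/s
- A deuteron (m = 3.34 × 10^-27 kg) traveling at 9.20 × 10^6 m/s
λ₁/λ₂ = 0.728

Using λ = h/(mv):

λ₁ = h/(m₁v₁) = 1.57 × 10^-14 m
λ₂ = h/(m₂v₂) = 2.16 × 10^-14 m

Ratio λ₁/λ₂ = (m₂v₂)/(m₁v₁)
         = (3.34 × 10^-27 kg × 9.20 × 10^6 m/s) / (6.64 × 10^-27 kg × 6.36 × 10^6 m/s)
         = 0.728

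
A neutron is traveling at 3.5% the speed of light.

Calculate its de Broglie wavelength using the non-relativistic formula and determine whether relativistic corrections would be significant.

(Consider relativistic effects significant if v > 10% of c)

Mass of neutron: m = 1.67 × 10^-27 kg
No, relativistic corrections are not needed.

Using the non-relativistic de Broglie formula λ = h/(mv):

v = 3.5% × c = 1.049 × 10^7 m/s

λ = h/(mv)
λ = (6.626 × 10^-34 J·s) / (1.67 × 10^-27 kg × 1.049 × 10^7 m/s)
λ = 3.78 × 10^-14 m

Since v = 3.5% of c < 10% of c, relativistic corrections are NOT significant and this non-relativistic result is a good approximation.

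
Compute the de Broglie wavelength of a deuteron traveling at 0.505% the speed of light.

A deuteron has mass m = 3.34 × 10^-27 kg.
1.31 × 10^-13 m

Using the de Broglie relation λ = h/(mv):

v = 0.505% × c = 1.514 × 10^6 m/s

λ = h/(mv)
λ = (6.626 × 10^-34 J·s) / (3.34 × 10^-27 kg × 1.514 × 10^6 m/s)
λ = 1.31 × 10^-13 m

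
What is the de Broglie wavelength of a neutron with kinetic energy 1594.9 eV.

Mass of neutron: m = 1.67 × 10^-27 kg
7.17 × 10^-13 m

Using λ = h/√(2mKE):

First convert KE to Joules: KE = 1594.9 eV = 2.555 × 10^-16 J

λ = h/√(2mKE)
λ = (6.626 × 10^-34 J·s) / √(2 × 1.67 × 10^-27 kg × 2.555 × 10^-16 J)
λ = 7.17 × 10^-13 m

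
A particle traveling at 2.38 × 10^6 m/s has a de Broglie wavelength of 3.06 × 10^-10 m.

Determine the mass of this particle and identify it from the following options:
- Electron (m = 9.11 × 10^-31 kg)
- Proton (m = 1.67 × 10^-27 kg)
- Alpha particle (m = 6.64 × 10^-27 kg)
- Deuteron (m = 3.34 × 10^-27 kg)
The particle is an electron.

From λ = h/(mv), solve for mass:

m = h/(λv)
m = (6.626 × 10^-34 J·s) / (3.06 × 10^-10 m × 2.38 × 10^6 m/s)
m = 9.10 × 10^-31 kg

Comparing with the listed masses, this is closest to an electron.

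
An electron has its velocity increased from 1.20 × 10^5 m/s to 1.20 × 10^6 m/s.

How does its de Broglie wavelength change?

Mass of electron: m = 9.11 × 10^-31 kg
The wavelength decreases by a factor of 10.

Using λ = h/(mv):

Initial wavelength: λ₁ = h/(mv₁) = 6.06 × 10^-9 m
Final wavelength: λ₂ = h/(mv₂) = 6.06 × 10^-10 m

Since λ ∝ 1/v, when velocity increases by a factor of 10, the wavelength decreases by a factor of 10.

λ₂/λ₁ = v₁/v₂ = 1/10

The wavelength decreases by a factor of 10.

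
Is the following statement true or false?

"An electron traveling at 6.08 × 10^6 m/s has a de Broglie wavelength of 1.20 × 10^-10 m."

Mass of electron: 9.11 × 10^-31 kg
True

The claim is correct.

Using λ = h/(mv):
λ = (6.626 × 10^-34 J·s) / (9.11 × 10^-31 kg × 6.08 × 10^6 m/s)
λ = 1.20 × 10^-10 m

This matches the claimed value.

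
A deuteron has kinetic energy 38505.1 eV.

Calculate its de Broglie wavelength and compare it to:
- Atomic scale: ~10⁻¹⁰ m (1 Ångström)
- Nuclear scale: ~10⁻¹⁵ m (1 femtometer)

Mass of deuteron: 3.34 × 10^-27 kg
λ = 1.03 × 10^-13 m, which is between nuclear and atomic scales.

Using λ = h/√(2mKE):

KE = 38505.1 eV = 6.169 × 10^-15 J

λ = h/√(2mKE)
λ = (6.626 × 10^-34 J·s) / √(2 × 3.34 × 10^-27 kg × 6.169 × 10^-15 J)
λ = 1.03 × 10^-13 m

Comparison:
- Atomic scale (10⁻¹⁰ m): λ is 0.001× this size
- Nuclear scale (10⁻¹⁵ m): λ is 1e+02× this size

The wavelength is between nuclear and atomic scales.

This wavelength is appropriate for probing atomic structure but too large for nuclear physics experiments.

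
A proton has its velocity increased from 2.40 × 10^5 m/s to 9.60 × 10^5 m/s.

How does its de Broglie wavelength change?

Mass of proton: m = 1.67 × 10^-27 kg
The wavelength decreases by a factor of 4.

Using λ = h/(mv):

Initial wavelength: λ₁ = h/(mv₁) = 1.65 × 10^-12 m
Final wavelength: λ₂ = h/(mv₂) = 4.13 × 10^-13 m

Since λ ∝ 1/v, when velocity increases by a factor of 4, the wavelength decreases by a factor of 4.

λ₂/λ₁ = v₁/v₂ = 1/4

The wavelength decreases by a factor of 4.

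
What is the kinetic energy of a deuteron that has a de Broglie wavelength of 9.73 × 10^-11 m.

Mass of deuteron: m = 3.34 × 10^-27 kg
6.94 × 10^-21 J (or 0.0433 eV)

From λ = h/√(2mKE), we solve for KE:

λ² = h²/(2mKE)
KE = h²/(2mλ²)
KE = (6.626 × 10^-34 J·s)² / (2 × 3.34 × 10^-27 kg × (9.73 × 10^-11 m)²)
KE = 6.94 × 10^-21 J
KE = 0.0433 eV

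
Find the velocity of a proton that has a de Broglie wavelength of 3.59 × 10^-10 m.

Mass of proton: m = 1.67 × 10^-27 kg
1.11 × 10^3 m/s

From the de Broglie relation λ = h/(mv), we solve for v:

v = h/(mλ)
v = (6.626 × 10^-34 J·s) / (1.67 × 10^-27 kg × 3.59 × 10^-10 m)
v = 1.11 × 10^3 m/s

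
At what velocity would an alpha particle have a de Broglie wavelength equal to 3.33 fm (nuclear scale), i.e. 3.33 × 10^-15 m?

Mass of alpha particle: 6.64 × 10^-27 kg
3.00 × 10^7 m/s

From λ = h/(mv), solve for v:

v = h/(mλ)
v = (6.626 × 10^-34 J·s) / (6.64 × 10^-27 kg × 3.33 × 10^-15 m)
v = 3.00 × 10^7 m/s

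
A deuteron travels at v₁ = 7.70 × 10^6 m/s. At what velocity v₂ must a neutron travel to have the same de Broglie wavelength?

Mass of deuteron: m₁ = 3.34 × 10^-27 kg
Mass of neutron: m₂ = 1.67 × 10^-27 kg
v₂ = 1.54 × 10^7 m/s

For equal de Broglie wavelengths: λ₁ = λ₂

h/(m₁v₁) = h/(m₂v₂)
m₁v₁ = m₂v₂
v₂ = v₁ · (m₁/m₂)

v₂ = 7.70 × 10^6 m/s × (3.34 × 10^-27 kg / 1.67 × 10^-27 kg)
v₂ = 1.54 × 10^7 m/s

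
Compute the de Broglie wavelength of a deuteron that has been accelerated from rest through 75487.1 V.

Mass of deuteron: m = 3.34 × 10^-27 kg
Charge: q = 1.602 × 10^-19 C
7.37 × 10^-14 m

When a particle is accelerated through voltage V, it gains kinetic energy KE = qV.

The de Broglie wavelength is then λ = h/√(2mqV):

λ = h/√(2mqV)
λ = (6.626 × 10^-34 J·s) / √(2 × 3.34 × 10^-27 kg × 1.602 × 10^-19 C × 75487.1 V)
λ = 7.37 × 10^-14 m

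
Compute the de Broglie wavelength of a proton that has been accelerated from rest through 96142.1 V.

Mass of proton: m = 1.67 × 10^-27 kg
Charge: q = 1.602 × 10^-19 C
9.24 × 10^-14 m

When a particle is accelerated through voltage V, it gains kinetic energy KE = qV.

The de Broglie wavelength is then λ = h/√(2mqV):

λ = h/√(2mqV)
λ = (6.626 × 10^-34 J·s) / √(2 × 1.67 × 10^-27 kg × 1.602 × 10^-19 C × 96142.1 V)
λ = 9.24 × 10^-14 m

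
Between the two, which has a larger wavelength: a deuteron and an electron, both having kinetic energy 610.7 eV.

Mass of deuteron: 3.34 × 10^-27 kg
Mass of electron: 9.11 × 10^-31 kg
The electron has the longer wavelength.

Using λ = h/√(2mKE):

For deuteron: λ₁ = h/√(2m₁KE) = 8.20 × 10^-13 m
For electron: λ₂ = h/√(2m₂KE) = 4.96 × 10^-11 m

Since λ ∝ 1/√m at constant kinetic energy, the lighter particle has the longer wavelength.

The electron has the longer de Broglie wavelength.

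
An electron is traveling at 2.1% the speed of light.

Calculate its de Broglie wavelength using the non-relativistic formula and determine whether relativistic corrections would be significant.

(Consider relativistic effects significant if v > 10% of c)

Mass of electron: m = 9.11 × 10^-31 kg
No, relativistic corrections are not needed.

Using the non-relativistic de Broglie formula λ = h/(mv):

v = 2.1% × c = 6.296 × 10^6 m/s

λ = h/(mv)
λ = (6.626 × 10^-34 J·s) / (9.11 × 10^-31 kg × 6.296 × 10^6 m/s)
λ = 1.16 × 10^-10 m

Since v = 2.1% of c < 10% of c, relativistic corrections are NOT significant and this non-relativistic result is a good approximation.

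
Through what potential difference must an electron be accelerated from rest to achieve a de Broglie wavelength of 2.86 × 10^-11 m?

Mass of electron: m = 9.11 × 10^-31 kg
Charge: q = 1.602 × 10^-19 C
1.84 × 10^3 V

From λ = h/√(2mqV), we solve for V:

λ² = h²/(2mqV)
V = h²/(2mqλ²)
V = (6.626 × 10^-34 J·s)² / (2 × 9.11 × 10^-31 kg × 1.602 × 10^-19 C × (2.86 × 10^-11 m)²)
V = 1.84 × 10^3 V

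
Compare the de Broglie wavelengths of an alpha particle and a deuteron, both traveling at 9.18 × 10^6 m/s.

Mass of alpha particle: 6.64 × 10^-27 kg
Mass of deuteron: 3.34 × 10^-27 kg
The deuteron has the longer wavelength.

Using λ = h/(mv), since both particles have the same velocity, the wavelength depends only on mass.

For alpha particle: λ₁ = h/(m₁v) = 1.09 × 10^-14 m
For deuteron: λ₂ = h/(m₂v) = 2.16 × 10^-14 m

Since λ ∝ 1/m at constant velocity, the lighter particle has the longer wavelength.

The deuteron has the longer de Broglie wavelength.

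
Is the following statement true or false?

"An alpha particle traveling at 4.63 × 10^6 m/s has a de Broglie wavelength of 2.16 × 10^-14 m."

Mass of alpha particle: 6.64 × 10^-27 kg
True

The claim is correct.

Using λ = h/(mv):
λ = (6.626 × 10^-34 J·s) / (6.64 × 10^-27 kg × 4.63 × 10^6 m/s)
λ = 2.16 × 10^-14 m

This matches the claimed value.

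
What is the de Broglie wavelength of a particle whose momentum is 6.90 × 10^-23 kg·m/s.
9.60 × 10^-12 m

Using the de Broglie relation λ = h/p:

λ = h/p
λ = (6.626 × 10^-34 J·s) / (6.90 × 10^-23 kg·m/s)
λ = 9.60 × 10^-12 m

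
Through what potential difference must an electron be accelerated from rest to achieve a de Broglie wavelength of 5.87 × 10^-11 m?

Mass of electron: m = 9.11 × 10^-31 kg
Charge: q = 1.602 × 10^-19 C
437 V

From λ = h/√(2mqV), we solve for V:

λ² = h²/(2mqV)
V = h²/(2mqλ²)
V = (6.626 × 10^-34 J·s)² / (2 × 9.11 × 10^-31 kg × 1.602 × 10^-19 C × (5.87 × 10^-11 m)²)
V = 437 V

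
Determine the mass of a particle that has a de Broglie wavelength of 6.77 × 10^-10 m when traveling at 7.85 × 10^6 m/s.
1.25 × 10^-31 kg

From the de Broglie relation λ = h/(mv), we solve for m:

m = h/(λv)
m = (6.626 × 10^-34 J·s) / (6.77 × 10^-10 m × 7.85 × 10^6 m/s)
m = 1.25 × 10^-31 kg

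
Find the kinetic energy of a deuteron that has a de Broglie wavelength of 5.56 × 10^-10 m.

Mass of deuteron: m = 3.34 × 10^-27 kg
2.13 × 10^-22 J (or 1.33 × 10^-3 eV)

From λ = h/√(2mKE), we solve for KE:

λ² = h²/(2mKE)
KE = h²/(2mλ²)
KE = (6.626 × 10^-34 J·s)² / (2 × 3.34 × 10^-27 kg × (5.56 × 10^-10 m)²)
KE = 2.13 × 10^-22 J
KE = 1.33 × 10^-3 eV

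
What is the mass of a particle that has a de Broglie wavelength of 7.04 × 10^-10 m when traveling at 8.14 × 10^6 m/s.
1.16 × 10^-31 kg

From the de Broglie relation λ = h/(mv), we solve for m:

m = h/(λv)
m = (6.626 × 10^-34 J·s) / (7.04 × 10^-10 m × 8.14 × 10^6 m/s)
m = 1.16 × 10^-31 kg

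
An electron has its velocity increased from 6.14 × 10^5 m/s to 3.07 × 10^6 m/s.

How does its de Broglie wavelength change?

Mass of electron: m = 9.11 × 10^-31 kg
The wavelength decreases by a factor of 5.

Using λ = h/(mv):

Initial wavelength: λ₁ = h/(mv₁) = 1.18 × 10^-9 m
Final wavelength: λ₂ = h/(mv₂) = 2.37 × 10^-10 m

Since λ ∝ 1/v, when velocity increases by a factor of 5, the wavelength decreases by a factor of 5.

λ₂/λ₁ = v₁/v₂ = 1/5

The wavelength decreases by a factor of 5.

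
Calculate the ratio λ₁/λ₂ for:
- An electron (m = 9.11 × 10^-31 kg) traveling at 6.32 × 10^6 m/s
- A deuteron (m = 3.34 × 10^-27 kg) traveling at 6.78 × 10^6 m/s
λ₁/λ₂ = 3.93 × 10^3

Using λ = h/(mv):

λ₁ = h/(m₁v₁) = 1.15 × 10^-10 m
λ₂ = h/(m₂v₂) = 2.93 × 10^-14 m

Ratio λ₁/λ₂ = (m₂v₂)/(m₁v₁)
         = (3.34 × 10^-27 kg × 6.78 × 10^6 m/s) / (9.11 × 10^-31 kg × 6.32 × 10^6 m/s)
         = 3.93 × 10^3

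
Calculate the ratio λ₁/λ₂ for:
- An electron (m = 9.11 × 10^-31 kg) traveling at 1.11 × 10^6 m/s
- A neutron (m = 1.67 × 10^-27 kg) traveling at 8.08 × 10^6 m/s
λ₁/λ₂ = 1.33 × 10^4

Using λ = h/(mv):

λ₁ = h/(m₁v₁) = 6.55 × 10^-10 m
λ₂ = h/(m₂v₂) = 4.91 × 10^-14 m

Ratio λ₁/λ₂ = (m₂v₂)/(m₁v₁)
         = (1.67 × 10^-27 kg × 8.08 × 10^6 m/s) / (9.11 × 10^-31 kg × 1.11 × 10^6 m/s)
         = 1.33 × 10^4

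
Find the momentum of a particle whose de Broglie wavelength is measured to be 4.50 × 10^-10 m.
1.47 × 10^-24 kg·m/s

From the de Broglie relation λ = h/p, we solve for p:

p = h/λ
p = (6.626 × 10^-34 J·s) / (4.50 × 10^-10 m)
p = 1.47 × 10^-24 kg·m/s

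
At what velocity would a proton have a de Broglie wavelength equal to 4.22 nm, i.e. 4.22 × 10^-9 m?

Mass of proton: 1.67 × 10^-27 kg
9.40 × 10^1 m/s

From λ = h/(mv), solve for v:

v = h/(mλ)
v = (6.626 × 10^-34 J·s) / (1.67 × 10^-27 kg × 4.22 × 10^-9 m)
v = 9.40 × 10^1 m/s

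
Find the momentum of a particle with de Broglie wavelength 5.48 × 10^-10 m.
1.21 × 10^-24 kg·m/s

From the de Broglie relation λ = h/p, we solve for p:

p = h/λ
p = (6.626 × 10^-34 J·s) / (5.48 × 10^-10 m)
p = 1.21 × 10^-24 kg·m/s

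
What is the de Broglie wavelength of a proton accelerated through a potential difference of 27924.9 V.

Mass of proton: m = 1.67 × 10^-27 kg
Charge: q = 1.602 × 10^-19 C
1.71 × 10^-13 m

When a particle is accelerated through voltage V, it gains kinetic energy KE = qV.

The de Broglie wavelength is then λ = h/√(2mqV):

λ = h/√(2mqV)
λ = (6.626 × 10^-34 J·s) / √(2 × 1.67 × 10^-27 kg × 1.602 × 10^-19 C × 27924.9 V)
λ = 1.71 × 10^-13 m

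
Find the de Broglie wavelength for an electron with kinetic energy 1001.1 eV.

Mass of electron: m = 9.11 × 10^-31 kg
3.88 × 10^-11 m

Using λ = h/√(2mKE):

First convert KE to Joules: KE = 1001.1 eV = 1.604 × 10^-16 J

λ = h/√(2mKE)
λ = (6.626 × 10^-34 J·s) / √(2 × 9.11 × 10^-31 kg × 1.604 × 10^-16 J)
λ = 3.88 × 10^-11 m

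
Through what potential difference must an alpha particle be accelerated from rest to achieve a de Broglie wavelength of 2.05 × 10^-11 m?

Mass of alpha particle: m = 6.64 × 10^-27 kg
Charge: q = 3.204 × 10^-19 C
2.46 × 10^-1 V

From λ = h/√(2mqV), we solve for V:

λ² = h²/(2mqV)
V = h²/(2mqλ²)
V = (6.626 × 10^-34 J·s)² / (2 × 6.64 × 10^-27 kg × 3.204 × 10^-19 C × (2.05 × 10^-11 m)²)
V = 2.46 × 10^-1 V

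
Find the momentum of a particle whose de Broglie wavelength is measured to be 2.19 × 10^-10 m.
3.03 × 10^-24 kg·m/s

From the de Broglie relation λ = h/p, we solve for p:

p = h/λ
p = (6.626 × 10^-34 J·s) / (2.19 × 10^-10 m)
p = 3.03 × 10^-24 kg·m/s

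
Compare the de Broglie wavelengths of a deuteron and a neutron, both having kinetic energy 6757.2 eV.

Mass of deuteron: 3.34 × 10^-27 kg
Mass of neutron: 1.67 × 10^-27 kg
The neutron has the longer wavelength.

Using λ = h/√(2mKE):

For deuteron: λ₁ = h/√(2m₁KE) = 2.46 × 10^-13 m
For neutron: λ₂ = h/√(2m₂KE) = 3.48 × 10^-13 m

Since λ ∝ 1/√m at constant kinetic energy, the lighter particle has the longer wavelength.

The neutron has the longer de Broglie wavelength.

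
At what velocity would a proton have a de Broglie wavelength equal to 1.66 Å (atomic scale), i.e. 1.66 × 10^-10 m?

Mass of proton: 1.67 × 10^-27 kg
2.39 × 10^3 m/s

From λ = h/(mv), solve for v:

v = h/(mλ)
v = (6.626 × 10^-34 J·s) / (1.67 × 10^-27 kg × 1.66 × 10^-10 m)
v = 2.39 × 10^3 m/s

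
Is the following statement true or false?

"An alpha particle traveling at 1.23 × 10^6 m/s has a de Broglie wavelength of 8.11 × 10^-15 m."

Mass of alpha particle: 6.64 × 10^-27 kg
False

The claim is incorrect.

Using λ = h/(mv):
λ = (6.626 × 10^-34 J·s) / (6.64 × 10^-27 kg × 1.23 × 10^6 m/s)
λ = 8.11 × 10^-14 m

The actual wavelength differs from the claimed 8.11 × 10^-15 m.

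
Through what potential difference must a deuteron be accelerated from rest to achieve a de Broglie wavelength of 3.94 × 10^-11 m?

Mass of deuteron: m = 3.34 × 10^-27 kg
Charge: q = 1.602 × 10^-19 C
2.64 × 10^-1 V

From λ = h/√(2mqV), we solve for V:

λ² = h²/(2mqV)
V = h²/(2mqλ²)
V = (6.626 × 10^-34 J·s)² / (2 × 3.34 × 10^-27 kg × 1.602 × 10^-19 C × (3.94 × 10^-11 m)²)
V = 2.64 × 10^-1 V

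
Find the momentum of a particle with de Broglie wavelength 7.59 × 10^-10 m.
8.73 × 10^-25 kg·m/s

From the de Broglie relation λ = h/p, we solve for p:

p = h/λ
p = (6.626 × 10^-34 J·s) / (7.59 × 10^-10 m)
p = 8.73 × 10^-25 kg·m/s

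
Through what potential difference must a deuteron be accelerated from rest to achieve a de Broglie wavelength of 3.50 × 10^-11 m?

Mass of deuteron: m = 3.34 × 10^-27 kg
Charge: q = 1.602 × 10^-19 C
3.35 × 10^-1 V

From λ = h/√(2mqV), we solve for V:

λ² = h²/(2mqV)
V = h²/(2mqλ²)
V = (6.626 × 10^-34 J·s)² / (2 × 3.34 × 10^-27 kg × 1.602 × 10^-19 C × (3.50 × 10^-11 m)²)
V = 3.35 × 10^-1 V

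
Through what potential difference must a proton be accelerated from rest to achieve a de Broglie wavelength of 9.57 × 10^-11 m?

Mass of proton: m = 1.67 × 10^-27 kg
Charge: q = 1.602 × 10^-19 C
8.96 × 10^-2 V

From λ = h/√(2mqV), we solve for V:

λ² = h²/(2mqV)
V = h²/(2mqλ²)
V = (6.626 × 10^-34 J·s)² / (2 × 1.67 × 10^-27 kg × 1.602 × 10^-19 C × (9.57 × 10^-11 m)²)
V = 8.96 × 10^-2 V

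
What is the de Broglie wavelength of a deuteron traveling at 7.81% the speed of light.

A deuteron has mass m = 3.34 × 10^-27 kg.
8.47 × 10^-15 m

Using the de Broglie relation λ = h/(mv):

v = 7.81% × c = 2.341 × 10^7 m/s

λ = h/(mv)
λ = (6.626 × 10^-34 J·s) / (3.34 × 10^-27 kg × 2.341 × 10^7 m/s)
λ = 8.47 × 10^-15 m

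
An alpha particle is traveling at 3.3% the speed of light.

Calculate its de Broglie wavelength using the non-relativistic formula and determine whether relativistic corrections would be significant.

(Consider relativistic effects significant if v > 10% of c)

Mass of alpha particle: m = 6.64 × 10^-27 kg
No, relativistic corrections are not needed.

Using the non-relativistic de Broglie formula λ = h/(mv):

v = 3.3% × c = 9.893 × 10^6 m/s

λ = h/(mv)
λ = (6.626 × 10^-34 J·s) / (6.64 × 10^-27 kg × 9.893 × 10^6 m/s)
λ = 1.01 × 10^-14 m

Since v = 3.3% of c < 10% of c, relativistic corrections are NOT significant and this non-relativistic result is a good approximation.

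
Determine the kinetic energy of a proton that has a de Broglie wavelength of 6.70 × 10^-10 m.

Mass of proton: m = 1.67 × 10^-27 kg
2.93 × 10^-22 J (or 1.83 × 10^-3 eV)

From λ = h/√(2mKE), we solve for KE:

λ² = h²/(2mKE)
KE = h²/(2mλ²)
KE = (6.626 × 10^-34 J·s)² / (2 × 1.67 × 10^-27 kg × (6.70 × 10^-10 m)²)
KE = 2.93 × 10^-22 J
KE = 1.83 × 10^-3 eV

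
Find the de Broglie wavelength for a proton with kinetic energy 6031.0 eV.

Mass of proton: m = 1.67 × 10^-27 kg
3.69 × 10^-13 m

Using λ = h/√(2mKE):

First convert KE to Joules: KE = 6031.0 eV = 9.663 × 10^-16 J

λ = h/√(2mKE)
λ = (6.626 × 10^-34 J·s) / √(2 × 1.67 × 10^-27 kg × 9.663 × 10^-16 J)
λ = 3.69 × 10^-13 m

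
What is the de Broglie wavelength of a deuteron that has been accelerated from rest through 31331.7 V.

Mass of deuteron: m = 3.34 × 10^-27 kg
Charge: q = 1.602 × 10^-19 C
1.14 × 10^-13 m

When a particle is accelerated through voltage V, it gains kinetic energy KE = qV.

The de Broglie wavelength is then λ = h/√(2mqV):

λ = h/√(2mqV)
λ = (6.626 × 10^-34 J·s) / √(2 × 3.34 × 10^-27 kg × 1.602 × 10^-19 C × 31331.7 V)
λ = 1.14 × 10^-13 m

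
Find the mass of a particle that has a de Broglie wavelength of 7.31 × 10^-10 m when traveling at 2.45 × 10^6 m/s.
3.70 × 10^-31 kg

From the de Broglie relation λ = h/(mv), we solve for m:

m = h/(λv)
m = (6.626 × 10^-34 J·s) / (7.31 × 10^-10 m × 2.45 × 10^6 m/s)
m = 3.70 × 10^-31 kg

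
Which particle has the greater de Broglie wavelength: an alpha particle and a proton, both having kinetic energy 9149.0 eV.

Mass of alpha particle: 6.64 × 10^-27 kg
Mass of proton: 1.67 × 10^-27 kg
The proton has the longer wavelength.

Using λ = h/√(2mKE):

For alpha particle: λ₁ = h/√(2m₁KE) = 1.50 × 10^-13 m
For proton: λ₂ = h/√(2m₂KE) = 2.99 × 10^-13 m

Since λ ∝ 1/√m at constant kinetic energy, the lighter particle has the longer wavelength.

The proton has the longer de Broglie wavelength.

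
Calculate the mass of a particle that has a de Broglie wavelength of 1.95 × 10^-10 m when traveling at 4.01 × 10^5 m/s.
8.47 × 10^-30 kg

From the de Broglie relation λ = h/(mv), we solve for m:

m = h/(λv)
m = (6.626 × 10^-34 J·s) / (1.95 × 10^-10 m × 4.01 × 10^5 m/s)
m = 8.47 × 10^-30 kg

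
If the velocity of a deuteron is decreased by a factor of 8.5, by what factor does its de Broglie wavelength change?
The wavelength increases by a factor of 8.5.

From λ = h/(mv), the wavelength is inversely proportional to velocity:

λ ∝ 1/v

If v → v/8.5, then λ → 8.5λ

When velocity is decreased by a factor of 8.5, the wavelength increases by a factor of 8.5.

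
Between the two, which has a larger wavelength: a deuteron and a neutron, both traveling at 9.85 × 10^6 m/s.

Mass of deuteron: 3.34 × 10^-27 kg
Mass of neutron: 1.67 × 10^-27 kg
The neutron has the longer wavelength.

Using λ = h/(mv), since both particles have the same velocity, the wavelength depends only on mass.

For deuteron: λ₁ = h/(m₁v) = 2.01 × 10^-14 m
For neutron: λ₂ = h/(m₂v) = 4.03 × 10^-14 m

Since λ ∝ 1/m at constant velocity, the lighter particle has the longer wavelength.

The neutron has the longer de Broglie wavelength.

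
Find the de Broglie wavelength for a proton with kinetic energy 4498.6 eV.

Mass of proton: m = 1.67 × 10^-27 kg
4.27 × 10^-13 m

Using λ = h/√(2mKE):

First convert KE to Joules: KE = 4498.6 eV = 7.208 × 10^-16 J

λ = h/√(2mKE)
λ = (6.626 × 10^-34 J·s) / √(2 × 1.67 × 10^-27 kg × 7.208 × 10^-16 J)
λ = 4.27 × 10^-13 m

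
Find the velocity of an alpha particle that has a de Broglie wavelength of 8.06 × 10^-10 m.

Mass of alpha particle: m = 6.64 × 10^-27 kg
1.24 × 10^2 m/s

From the de Broglie relation λ = h/(mv), we solve for v:

v = h/(mλ)
v = (6.626 × 10^-34 J·s) / (6.64 × 10^-27 kg × 8.06 × 10^-10 m)
v = 1.24 × 10^2 m/s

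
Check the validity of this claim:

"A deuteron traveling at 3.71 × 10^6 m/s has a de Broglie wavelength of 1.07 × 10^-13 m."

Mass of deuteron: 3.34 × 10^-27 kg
False

The claim is incorrect.

Using λ = h/(mv):
λ = (6.626 × 10^-34 J·s) / (3.34 × 10^-27 kg × 3.71 × 10^6 m/s)
λ = 5.35 × 10^-14 m

The actual wavelength differs from the claimed 1.07 × 10^-13 m.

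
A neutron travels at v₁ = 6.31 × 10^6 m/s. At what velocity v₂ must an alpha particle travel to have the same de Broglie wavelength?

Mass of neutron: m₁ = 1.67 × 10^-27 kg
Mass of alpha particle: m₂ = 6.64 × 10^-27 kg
v₂ = 1.59 × 10^6 m/s

For equal de Broglie wavelengths: λ₁ = λ₂

h/(m₁v₁) = h/(m₂v₂)
m₁v₁ = m₂v₂
v₂ = v₁ · (m₁/m₂)

v₂ = 6.31 × 10^6 m/s × (1.67 × 10^-27 kg / 6.64 × 10^-27 kg)
v₂ = 1.59 × 10^6 m/s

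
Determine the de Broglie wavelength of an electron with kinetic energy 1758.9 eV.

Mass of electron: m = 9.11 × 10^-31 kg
2.92 × 10^-11 m

Using λ = h/√(2mKE):

First convert KE to Joules: KE = 1758.9 eV = 2.818 × 10^-16 J

λ = h/√(2mKE)
λ = (6.626 × 10^-34 J·s) / √(2 × 9.11 × 10^-31 kg × 2.818 × 10^-16 J)
λ = 2.92 × 10^-11 m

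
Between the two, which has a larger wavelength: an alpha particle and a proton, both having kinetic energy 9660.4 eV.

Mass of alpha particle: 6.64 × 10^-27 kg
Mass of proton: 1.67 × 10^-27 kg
The proton has the longer wavelength.

Using λ = h/√(2mKE):

For alpha particle: λ₁ = h/√(2m₁KE) = 1.46 × 10^-13 m
For proton: λ₂ = h/√(2m₂KE) = 2.91 × 10^-13 m

Since λ ∝ 1/√m at constant kinetic energy, the lighter particle has the longer wavelength.

The proton has the longer de Broglie wavelength.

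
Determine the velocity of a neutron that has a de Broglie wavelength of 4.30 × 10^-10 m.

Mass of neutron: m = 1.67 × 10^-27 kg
9.23 × 10^2 m/s

From the de Broglie relation λ = h/(mv), we solve for v:

v = h/(mλ)
v = (6.626 × 10^-34 J·s) / (1.67 × 10^-27 kg × 4.30 × 10^-10 m)
v = 9.23 × 10^2 m/s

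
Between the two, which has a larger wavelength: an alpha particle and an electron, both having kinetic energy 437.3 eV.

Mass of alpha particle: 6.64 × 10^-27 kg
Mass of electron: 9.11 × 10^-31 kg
The electron has the longer wavelength.

Using λ = h/√(2mKE):

For alpha particle: λ₁ = h/√(2m₁KE) = 6.87 × 10^-13 m
For electron: λ₂ = h/√(2m₂KE) = 5.86 × 10^-11 m

Since λ ∝ 1/√m at constant kinetic energy, the lighter particle has the longer wavelength.

The electron has the longer de Broglie wavelength.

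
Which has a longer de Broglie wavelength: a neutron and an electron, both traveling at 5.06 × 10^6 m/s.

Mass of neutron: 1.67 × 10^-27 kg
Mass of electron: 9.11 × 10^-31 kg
The electron has the longer wavelength.

Using λ = h/(mv), since both particles have the same velocity, the wavelength depends only on mass.

For neutron: λ₁ = h/(m₁v) = 7.84 × 10^-14 m
For electron: λ₂ = h/(m₂v) = 1.44 × 10^-10 m

Since λ ∝ 1/m at constant velocity, the lighter particle has the longer wavelength.

The electron has the longer de Broglie wavelength.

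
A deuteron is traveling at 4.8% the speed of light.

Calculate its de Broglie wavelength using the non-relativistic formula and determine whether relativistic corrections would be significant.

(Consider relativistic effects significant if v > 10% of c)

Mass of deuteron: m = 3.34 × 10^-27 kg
No, relativistic corrections are not needed.

Using the non-relativistic de Broglie formula λ = h/(mv):

v = 4.8% × c = 1.439 × 10^7 m/s

λ = h/(mv)
λ = (6.626 × 10^-34 J·s) / (3.34 × 10^-27 kg × 1.439 × 10^7 m/s)
λ = 1.38 × 10^-14 m

Since v = 4.8% of c < 10% of c, relativistic corrections are NOT significant and this non-relativistic result is a good approximation.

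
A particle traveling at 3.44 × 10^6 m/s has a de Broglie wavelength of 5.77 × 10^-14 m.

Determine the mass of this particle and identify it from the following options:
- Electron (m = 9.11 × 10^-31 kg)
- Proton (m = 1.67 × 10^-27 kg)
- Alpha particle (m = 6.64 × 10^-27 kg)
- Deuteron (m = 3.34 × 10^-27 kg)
The particle is a deuteron.

From λ = h/(mv), solve for mass:

m = h/(λv)
m = (6.626 × 10^-34 J·s) / (5.77 × 10^-14 m × 3.44 × 10^6 m/s)
m = 3.34 × 10^-27 kg

Comparing with the listed masses, this is closest to a deuteron.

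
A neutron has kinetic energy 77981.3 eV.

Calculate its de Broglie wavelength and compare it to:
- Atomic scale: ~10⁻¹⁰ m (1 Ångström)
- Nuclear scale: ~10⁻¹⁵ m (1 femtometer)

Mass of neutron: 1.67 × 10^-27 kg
λ = 1.03 × 10^-13 m, which is between nuclear and atomic scales.

Using λ = h/√(2mKE):

KE = 77981.3 eV = 1.249 × 10^-14 J

λ = h/√(2mKE)
λ = (6.626 × 10^-34 J·s) / √(2 × 1.67 × 10^-27 kg × 1.249 × 10^-14 J)
λ = 1.03 × 10^-13 m

Comparison:
- Atomic scale (10⁻¹⁰ m): λ is 0.001× this size
- Nuclear scale (10⁻¹⁵ m): λ is 1e+02× this size

The wavelength is between nuclear and atomic scales.

This wavelength is appropriate for probing atomic structure but too large for nuclear physics experiments.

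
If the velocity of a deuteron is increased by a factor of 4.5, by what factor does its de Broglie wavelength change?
The wavelength decreases by a factor of 4.5.

From λ = h/(mv), the wavelength is inversely proportional to velocity:

λ ∝ 1/v

If v → 4.5v, then λ → λ/4.5

When velocity is increased by a factor of 4.5, the wavelength decreases by a factor of 4.5.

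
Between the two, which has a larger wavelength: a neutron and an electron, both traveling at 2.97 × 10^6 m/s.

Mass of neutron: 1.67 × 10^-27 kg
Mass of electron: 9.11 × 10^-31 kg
The electron has the longer wavelength.

Using λ = h/(mv), since both particles have the same velocity, the wavelength depends only on mass.

For neutron: λ₁ = h/(m₁v) = 1.34 × 10^-13 m
For electron: λ₂ = h/(m₂v) = 2.45 × 10^-10 m

Since λ ∝ 1/m at constant velocity, the lighter particle has the longer wavelength.

The electron has the longer de Broglie wavelength.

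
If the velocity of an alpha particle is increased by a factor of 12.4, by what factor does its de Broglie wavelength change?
The wavelength decreases by a factor of 12.4.

From λ = h/(mv), the wavelength is inversely proportional to velocity:

λ ∝ 1/v

If v → 12.4v, then λ → λ/12.4

When velocity is increased by a factor of 12.4, the wavelength decreases by a factor of 12.4.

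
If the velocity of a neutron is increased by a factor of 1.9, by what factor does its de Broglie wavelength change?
The wavelength decreases by a factor of 1.9.

From λ = h/(mv), the wavelength is inversely proportional to velocity:

λ ∝ 1/v

If v → 1.9v, then λ → λ/1.9

When velocity is increased by a factor of 1.9, the wavelength decreases by a factor of 1.9.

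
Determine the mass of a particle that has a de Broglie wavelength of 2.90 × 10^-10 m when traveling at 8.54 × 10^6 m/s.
2.68 × 10^-31 kg

From the de Broglie relation λ = h/(mv), we solve for m:

m = h/(λv)
m = (6.626 × 10^-34 J·s) / (2.90 × 10^-10 m × 8.54 × 10^6 m/s)
m = 2.68 × 10^-31 kg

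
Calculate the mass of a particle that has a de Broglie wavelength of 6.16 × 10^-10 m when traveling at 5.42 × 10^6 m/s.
1.98 × 10^-31 kg

From the de Broglie relation λ = h/(mv), we solve for m:

m = h/(λv)
m = (6.626 × 10^-34 J·s) / (6.16 × 10^-10 m × 5.42 × 10^6 m/s)
m = 1.98 × 10^-31 kg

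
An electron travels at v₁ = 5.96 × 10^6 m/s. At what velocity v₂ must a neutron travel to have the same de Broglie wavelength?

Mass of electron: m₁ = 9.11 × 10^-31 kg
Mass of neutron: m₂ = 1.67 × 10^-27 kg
v₂ = 3.25 × 10^3 m/s

For equal de Broglie wavelengths: λ₁ = λ₂

h/(m₁v₁) = h/(m₂v₂)
m₁v₁ = m₂v₂
v₂ = v₁ · (m₁/m₂)

v₂ = 5.96 × 10^6 m/s × (9.11 × 10^-31 kg / 1.67 × 10^-27 kg)
v₂ = 3.25 × 10^3 m/s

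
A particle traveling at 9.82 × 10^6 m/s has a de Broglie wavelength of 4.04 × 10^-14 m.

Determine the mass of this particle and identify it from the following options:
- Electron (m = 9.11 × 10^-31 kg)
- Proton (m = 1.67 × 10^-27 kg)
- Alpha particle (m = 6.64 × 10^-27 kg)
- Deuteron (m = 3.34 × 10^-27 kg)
The particle is a proton.

From λ = h/(mv), solve for mass:

m = h/(λv)
m = (6.626 × 10^-34 J·s) / (4.04 × 10^-14 m × 9.82 × 10^6 m/s)
m = 1.67 × 10^-27 kg

Comparing with the listed masses, this is closest to a proton.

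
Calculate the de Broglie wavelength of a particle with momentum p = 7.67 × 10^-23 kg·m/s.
8.64 × 10^-12 m

Using the de Broglie relation λ = h/p:

λ = h/p
λ = (6.626 × 10^-34 J·s) / (7.67 × 10^-23 kg·m/s)
λ = 8.64 × 10^-12 m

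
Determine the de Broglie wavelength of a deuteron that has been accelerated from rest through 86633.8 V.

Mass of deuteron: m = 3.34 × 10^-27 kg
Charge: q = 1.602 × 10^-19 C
6.88 × 10^-14 m

When a particle is accelerated through voltage V, it gains kinetic energy KE = qV.

The de Broglie wavelength is then λ = h/√(2mqV):

λ = h/√(2mqV)
λ = (6.626 × 10^-34 J·s) / √(2 × 3.34 × 10^-27 kg × 1.602 × 10^-19 C × 86633.8 V)
λ = 6.88 × 10^-14 m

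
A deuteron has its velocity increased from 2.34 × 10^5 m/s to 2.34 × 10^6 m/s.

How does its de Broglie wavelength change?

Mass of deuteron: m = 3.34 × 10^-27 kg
The wavelength decreases by a factor of 10.

Using λ = h/(mv):

Initial wavelength: λ₁ = h/(mv₁) = 8.48 × 10^-13 m
Final wavelength: λ₂ = h/(mv₂) = 8.48 × 10^-14 m

Since λ ∝ 1/v, when velocity increases by a factor of 10, the wavelength decreases by a factor of 10.

λ₂/λ₁ = v₁/v₂ = 1/10

The wavelength decreases by a factor of 10.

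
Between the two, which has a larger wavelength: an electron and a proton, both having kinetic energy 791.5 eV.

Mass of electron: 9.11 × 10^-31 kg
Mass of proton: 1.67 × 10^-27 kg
The electron has the longer wavelength.

Using λ = h/√(2mKE):

For electron: λ₁ = h/√(2m₁KE) = 4.36 × 10^-11 m
For proton: λ₂ = h/√(2m₂KE) = 1.02 × 10^-12 m

Since λ ∝ 1/√m at constant kinetic energy, the lighter particle has the longer wavelength.

The electron has the longer de Broglie wavelength.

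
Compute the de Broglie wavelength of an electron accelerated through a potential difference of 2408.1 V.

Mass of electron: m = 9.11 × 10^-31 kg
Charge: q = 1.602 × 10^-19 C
2.50 × 10^-11 m

When a particle is accelerated through voltage V, it gains kinetic energy KE = qV.

The de Broglie wavelength is then λ = h/√(2mqV):

λ = h/√(2mqV)
λ = (6.626 × 10^-34 J·s) / √(2 × 9.11 × 10^-31 kg × 1.602 × 10^-19 C × 2408.1 V)
λ = 2.50 × 10^-11 m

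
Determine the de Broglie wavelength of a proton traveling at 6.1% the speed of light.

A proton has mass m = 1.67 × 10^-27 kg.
2.17 × 10^-14 m

Using the de Broglie relation λ = h/(mv):

v = 6.1% × c = 1.829 × 10^7 m/s

λ = h/(mv)
λ = (6.626 × 10^-34 J·s) / (1.67 × 10^-27 kg × 1.829 × 10^7 m/s)
λ = 2.17 × 10^-14 m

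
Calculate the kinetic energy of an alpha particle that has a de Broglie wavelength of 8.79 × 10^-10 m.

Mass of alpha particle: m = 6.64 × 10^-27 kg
4.28 × 10^-23 J (or 2.67 × 10^-4 eV)

From λ = h/√(2mKE), we solve for KE:

λ² = h²/(2mKE)
KE = h²/(2mλ²)
KE = (6.626 × 10^-34 J·s)² / (2 × 6.64 × 10^-27 kg × (8.79 × 10^-10 m)²)
KE = 4.28 × 10^-23 J
KE = 2.67 × 10^-4 eV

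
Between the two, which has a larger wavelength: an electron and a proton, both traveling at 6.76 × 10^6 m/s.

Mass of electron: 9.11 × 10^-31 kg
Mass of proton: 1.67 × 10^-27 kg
The electron has the longer wavelength.

Using λ = h/(mv), since both particles have the same velocity, the wavelength depends only on mass.

For electron: λ₁ = h/(m₁v) = 1.08 × 10^-10 m
For proton: λ₂ = h/(m₂v) = 5.87 × 10^-14 m

Since λ ∝ 1/m at constant velocity, the lighter particle has the longer wavelength.

The electron has the longer de Broglie wavelength.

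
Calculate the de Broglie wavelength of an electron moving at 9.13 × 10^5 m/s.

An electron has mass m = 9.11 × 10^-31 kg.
7.97 × 10^-10 m

Using the de Broglie relation λ = h/(mv):

λ = h/(mv)
λ = (6.626 × 10^-34 J·s) / (9.11 × 10^-31 kg × 9.13 × 10^5 m/s)
λ = 7.97 × 10^-10 m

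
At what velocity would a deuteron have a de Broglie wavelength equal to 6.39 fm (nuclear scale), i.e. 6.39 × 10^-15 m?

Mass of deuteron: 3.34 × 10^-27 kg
3.10 × 10^7 m/s

From λ = h/(mv), solve for v:

v = h/(mλ)
v = (6.626 × 10^-34 J·s) / (3.34 × 10^-27 kg × 6.39 × 10^-15 m)
v = 3.10 × 10^7 m/s

Note: This velocity is 10.4% of the speed of light, so relativistic corrections would be needed for a more accurate calculation.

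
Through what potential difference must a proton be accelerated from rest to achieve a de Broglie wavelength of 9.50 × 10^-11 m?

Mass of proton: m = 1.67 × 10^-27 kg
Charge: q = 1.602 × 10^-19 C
9.09 × 10^-2 V

From λ = h/√(2mqV), we solve for V:

λ² = h²/(2mqV)
V = h²/(2mqλ²)
V = (6.626 × 10^-34 J·s)² / (2 × 1.67 × 10^-27 kg × 1.602 × 10^-19 C × (9.50 × 10^-11 m)²)
V = 9.09 × 10^-2 V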